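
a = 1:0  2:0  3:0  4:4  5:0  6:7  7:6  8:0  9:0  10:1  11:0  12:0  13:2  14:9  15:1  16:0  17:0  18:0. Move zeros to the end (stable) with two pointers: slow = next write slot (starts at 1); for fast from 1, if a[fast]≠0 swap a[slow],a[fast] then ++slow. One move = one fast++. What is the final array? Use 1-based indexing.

(s=1,f=1) a[fast]=0 → fast++
(s=1,f=2) a[fast]=0 → fast++
(s=1,f=3) a[fast]=0 → fast++
(s=1,f=4) a[fast]=4≠0 swap→a[1]=4 → slow++,fast++
(s=2,f=5) a[fast]=0 → fast++
(s=2,f=6) a[fast]=7≠0 swap→a[2]=7 → slow++,fast++
(s=3,f=7) a[fast]=6≠0 swap→a[3]=6 → slow++,fast++
(s=4,f=8) a[fast]=0 → fast++
(s=4,f=9) a[fast]=0 → fast++
(s=4,f=10) a[fast]=1≠0 swap→a[4]=1 → slow++,fast++
(s=5,f=11) a[fast]=0 → fast++
(s=5,f=12) a[fast]=0 → fast++
(s=5,f=13) a[fast]=2≠0 swap→a[5]=2 → slow++,fast++
(s=6,f=14) a[fast]=9≠0 swap→a[6]=9 → slow++,fast++
(s=7,f=15) a[fast]=1≠0 swap→a[7]=1 → slow++,fast++
(s=8,f=16) a[fast]=0 → fast++
(s=8,f=17) a[fast]=0 → fast++
(s=8,f=18) a[fast]=0 → fast++

[4, 7, 6, 1, 2, 9, 1, 0, 0, 0, 0, 0, 0, 0, 0, 0, 0, 0]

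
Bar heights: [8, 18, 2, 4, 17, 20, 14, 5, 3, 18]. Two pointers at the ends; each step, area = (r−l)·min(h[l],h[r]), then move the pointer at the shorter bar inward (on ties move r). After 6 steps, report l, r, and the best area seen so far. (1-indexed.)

[1,10] min(8,18)*9=72 best=72 * → l++
[2,10] min(18,18)*8=144 best=144 * → r--
[2,9] min(18,3)*7=21 best=144 → r--
[2,8] min(18,5)*6=30 best=144 → r--
[2,7] min(18,14)*5=70 best=144 → r--
[2,6] min(18,20)*4=72 best=144 → l++

l=3, r=6, best area=144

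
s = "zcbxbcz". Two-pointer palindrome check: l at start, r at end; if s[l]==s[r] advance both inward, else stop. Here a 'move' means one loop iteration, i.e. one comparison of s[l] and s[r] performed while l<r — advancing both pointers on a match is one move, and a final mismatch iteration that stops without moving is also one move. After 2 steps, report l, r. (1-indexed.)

[1,7] 'z'=='z' → l++,r--
[2,6] 'c'=='c' → l++,r--

l=3, r=5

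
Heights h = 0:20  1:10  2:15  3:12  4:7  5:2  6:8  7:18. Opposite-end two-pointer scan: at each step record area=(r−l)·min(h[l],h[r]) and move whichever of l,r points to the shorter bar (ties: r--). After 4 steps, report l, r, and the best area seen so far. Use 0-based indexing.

l=0, r=3, best area=126

[0,7] min(20,18)*7=126 best=126 * → r--
[0,6] min(20,8)*6=48 best=126 → r--
[0,5] min(20,2)*5=10 best=126 → r--
[0,4] min(20,7)*4=28 best=126 → r--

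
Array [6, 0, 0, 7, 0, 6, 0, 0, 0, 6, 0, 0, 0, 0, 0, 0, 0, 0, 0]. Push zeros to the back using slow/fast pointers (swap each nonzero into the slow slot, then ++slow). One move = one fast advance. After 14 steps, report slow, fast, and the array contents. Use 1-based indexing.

slow=5, fast=15, a=[6, 7, 6, 6, 0, 0, 0, 0, 0, 0, 0, 0, 0, 0, 0, 0, 0, 0, 0]

(s=1,f=1) a[fast]=6≠0 swap→a[1]=6 → slow++,fast++
(s=2,f=2) a[fast]=0 → fast++
(s=2,f=3) a[fast]=0 → fast++
(s=2,f=4) a[fast]=7≠0 swap→a[2]=7 → slow++,fast++
(s=3,f=5) a[fast]=0 → fast++
(s=3,f=6) a[fast]=6≠0 swap→a[3]=6 → slow++,fast++
(s=4,f=7) a[fast]=0 → fast++
(s=4,f=8) a[fast]=0 → fast++
(s=4,f=9) a[fast]=0 → fast++
(s=4,f=10) a[fast]=6≠0 swap→a[4]=6 → slow++,fast++
(s=5,f=11) a[fast]=0 → fast++
(s=5,f=12) a[fast]=0 → fast++
(s=5,f=13) a[fast]=0 → fast++
(s=5,f=14) a[fast]=0 → fast++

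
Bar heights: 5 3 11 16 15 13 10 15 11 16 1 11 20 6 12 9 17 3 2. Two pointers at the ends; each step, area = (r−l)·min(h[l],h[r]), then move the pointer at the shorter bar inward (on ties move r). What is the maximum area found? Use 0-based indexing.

[0,18] min(5,2)*18=36 best=36 * → r--
[0,17] min(5,3)*17=51 best=51 * → r--
[0,16] min(5,17)*16=80 best=80 * → l++
[1,16] min(3,17)*15=45 best=80 → l++
[2,16] min(11,17)*14=154 best=154 * → l++
[3,16] min(16,17)*13=208 best=208 * → l++
[4,16] min(15,17)*12=180 best=208 → l++
[5,16] min(13,17)*11=143 best=208 → l++
[6,16] min(10,17)*10=100 best=208 → l++
[7,16] min(15,17)*9=135 best=208 → l++
[8,16] min(11,17)*8=88 best=208 → l++
[9,16] min(16,17)*7=112 best=208 → l++
[10,16] min(1,17)*6=6 best=208 → l++
[11,16] min(11,17)*5=55 best=208 → l++
[12,16] min(20,17)*4=68 best=208 → r--
[12,15] min(20,9)*3=27 best=208 → r--
[12,14] min(20,12)*2=24 best=208 → r--
[12,13] min(20,6)*1=6 best=208 → r--

max area = 208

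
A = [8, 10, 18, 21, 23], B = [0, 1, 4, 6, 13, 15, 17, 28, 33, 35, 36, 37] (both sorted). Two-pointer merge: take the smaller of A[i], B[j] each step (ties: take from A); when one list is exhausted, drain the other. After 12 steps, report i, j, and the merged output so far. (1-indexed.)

i=6, j=8, merged so far=[0, 1, 4, 6, 8, 10, 13, 15, 17, 18, 21, 23]

i=1 j=1: A[i]=8>B[j]=0 take 0, j++
i=1 j=2: A[i]=8>B[j]=1 take 1, j++
i=1 j=3: A[i]=8>B[j]=4 take 4, j++
i=1 j=4: A[i]=8>B[j]=6 take 6, j++
i=1 j=5: A[i]=8<=B[j]=13 take 8, i++
i=2 j=5: A[i]=10<=B[j]=13 take 10, i++
i=3 j=5: A[i]=18>B[j]=13 take 13, j++
i=3 j=6: A[i]=18>B[j]=15 take 15, j++
i=3 j=7: A[i]=18>B[j]=17 take 17, j++
i=3 j=8: A[i]=18<=B[j]=28 take 18, i++
i=4 j=8: A[i]=21<=B[j]=28 take 21, i++
i=5 j=8: A[i]=23<=B[j]=28 take 23, i++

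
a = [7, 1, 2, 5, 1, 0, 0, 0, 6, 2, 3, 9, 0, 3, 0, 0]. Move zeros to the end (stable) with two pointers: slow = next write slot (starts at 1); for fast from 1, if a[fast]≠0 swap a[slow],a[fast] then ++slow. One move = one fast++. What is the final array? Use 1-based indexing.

[7, 1, 2, 5, 1, 6, 2, 3, 9, 3, 0, 0, 0, 0, 0, 0]

slow=1 fast=1: a[fast]=7≠0 swap→a[1]=7, slow++,fast++
slow=2 fast=2: a[fast]=1≠0 swap→a[2]=1, slow++,fast++
slow=3 fast=3: a[fast]=2≠0 swap→a[3]=2, slow++,fast++
slow=4 fast=4: a[fast]=5≠0 swap→a[4]=5, slow++,fast++
slow=5 fast=5: a[fast]=1≠0 swap→a[5]=1, slow++,fast++
slow=6 fast=6: a[fast]=0, fast++
slow=6 fast=7: a[fast]=0, fast++
slow=6 fast=8: a[fast]=0, fast++
slow=6 fast=9: a[fast]=6≠0 swap→a[6]=6, slow++,fast++
slow=7 fast=10: a[fast]=2≠0 swap→a[7]=2, slow++,fast++
slow=8 fast=11: a[fast]=3≠0 swap→a[8]=3, slow++,fast++
slow=9 fast=12: a[fast]=9≠0 swap→a[9]=9, slow++,fast++
slow=10 fast=13: a[fast]=0, fast++
slow=10 fast=14: a[fast]=3≠0 swap→a[10]=3, slow++,fast++
slow=11 fast=15: a[fast]=0, fast++
slow=11 fast=16: a[fast]=0, fast++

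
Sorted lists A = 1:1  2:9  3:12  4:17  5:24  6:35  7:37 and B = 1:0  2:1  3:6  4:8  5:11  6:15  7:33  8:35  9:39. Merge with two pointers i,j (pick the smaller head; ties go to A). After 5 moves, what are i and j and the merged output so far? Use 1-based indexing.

i=2, j=5, merged so far=[0, 1, 1, 6, 8]

i=1 j=1: A[i]=1>B[j]=0 take 0, j++
i=1 j=2: A[i]=1<=B[j]=1 take 1, i++
i=2 j=2: A[i]=9>B[j]=1 take 1, j++
i=2 j=3: A[i]=9>B[j]=6 take 6, j++
i=2 j=4: A[i]=9>B[j]=8 take 8, j++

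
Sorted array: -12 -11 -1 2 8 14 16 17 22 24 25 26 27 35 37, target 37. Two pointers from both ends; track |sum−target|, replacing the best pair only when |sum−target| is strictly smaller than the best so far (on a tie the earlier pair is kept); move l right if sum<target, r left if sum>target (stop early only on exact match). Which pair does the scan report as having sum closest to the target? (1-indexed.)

[1,15] -12+37=25 d=12 * → l++
[2,15] -11+37=26 d=11 * → l++
[3,15] -1+37=36 d=1 * → l++
[4,15] 2+37=39 d=2 → r--
[4,14] 2+35=37 d=0 * → stop

pair (2, 35) with sum 37 (|Δ|=0)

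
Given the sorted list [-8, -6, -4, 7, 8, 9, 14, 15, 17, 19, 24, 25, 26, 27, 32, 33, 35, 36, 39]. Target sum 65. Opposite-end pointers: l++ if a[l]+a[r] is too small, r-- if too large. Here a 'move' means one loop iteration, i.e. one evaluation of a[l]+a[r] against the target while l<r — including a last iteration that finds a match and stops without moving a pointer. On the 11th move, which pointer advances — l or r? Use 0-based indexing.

[0,18] -8+39=31 <65 → l++
[1,18] -6+39=33 <65 → l++
[2,18] -4+39=35 <65 → l++
[3,18] 7+39=46 <65 → l++
[4,18] 8+39=47 <65 → l++
[5,18] 9+39=48 <65 → l++
[6,18] 14+39=53 <65 → l++
[7,18] 15+39=54 <65 → l++
[8,18] 17+39=56 <65 → l++
[9,18] 19+39=58 <65 → l++
[10,18] 24+39=63 <65 → l++

l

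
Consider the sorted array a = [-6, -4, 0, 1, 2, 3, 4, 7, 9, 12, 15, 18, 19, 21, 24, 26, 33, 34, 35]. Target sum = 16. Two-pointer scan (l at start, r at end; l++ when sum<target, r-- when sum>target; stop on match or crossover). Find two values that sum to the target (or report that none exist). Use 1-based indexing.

(1, 15)

l=1 r=19: -6+35=29 >16, r--
l=1 r=18: -6+34=28 >16, r--
l=1 r=17: -6+33=27 >16, r--
l=1 r=16: -6+26=20 >16, r--
l=1 r=15: -6+24=18 >16, r--
l=1 r=14: -6+21=15 <16, l++
l=2 r=14: -4+21=17 >16, r--
l=2 r=13: -4+19=15 <16, l++
l=3 r=13: 0+19=19 >16, r--
l=3 r=12: 0+18=18 >16, r--
l=3 r=11: 0+15=15 <16, l++
l=4 r=11: 1+15=16, found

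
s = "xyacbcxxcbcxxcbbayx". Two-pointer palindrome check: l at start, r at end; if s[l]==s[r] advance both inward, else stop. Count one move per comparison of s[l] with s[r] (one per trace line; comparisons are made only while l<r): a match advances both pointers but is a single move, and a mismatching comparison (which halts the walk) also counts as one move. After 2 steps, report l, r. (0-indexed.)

l=0 r=18: 'x'=='x', l++,r--
l=1 r=17: 'y'=='y', l++,r--

l=2, r=16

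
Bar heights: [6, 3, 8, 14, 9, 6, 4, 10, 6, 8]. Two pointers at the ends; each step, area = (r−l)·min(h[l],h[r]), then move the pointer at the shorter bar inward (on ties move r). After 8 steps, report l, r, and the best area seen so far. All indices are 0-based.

l=3, r=4, best area=56

[0,9] min(6,8)*9=54 best=54 * → l++
[1,9] min(3,8)*8=24 best=54 → l++
[2,9] min(8,8)*7=56 best=56 * → r--
[2,8] min(8,6)*6=36 best=56 → r--
[2,7] min(8,10)*5=40 best=56 → l++
[3,7] min(14,10)*4=40 best=56 → r--
[3,6] min(14,4)*3=12 best=56 → r--
[3,5] min(14,6)*2=12 best=56 → r--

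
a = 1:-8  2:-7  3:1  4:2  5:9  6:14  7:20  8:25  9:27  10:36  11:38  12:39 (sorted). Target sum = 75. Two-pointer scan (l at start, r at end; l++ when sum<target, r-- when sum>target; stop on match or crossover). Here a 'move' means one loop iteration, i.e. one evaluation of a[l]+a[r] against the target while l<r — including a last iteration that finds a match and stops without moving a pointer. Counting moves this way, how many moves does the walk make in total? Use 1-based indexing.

l=1 r=12: -8+39=31 <75, l++
l=2 r=12: -7+39=32 <75, l++
l=3 r=12: 1+39=40 <75, l++
l=4 r=12: 2+39=41 <75, l++
l=5 r=12: 9+39=48 <75, l++
l=6 r=12: 14+39=53 <75, l++
l=7 r=12: 20+39=59 <75, l++
l=8 r=12: 25+39=64 <75, l++
l=9 r=12: 27+39=66 <75, l++
l=10 r=12: 36+39=75, found

10 moves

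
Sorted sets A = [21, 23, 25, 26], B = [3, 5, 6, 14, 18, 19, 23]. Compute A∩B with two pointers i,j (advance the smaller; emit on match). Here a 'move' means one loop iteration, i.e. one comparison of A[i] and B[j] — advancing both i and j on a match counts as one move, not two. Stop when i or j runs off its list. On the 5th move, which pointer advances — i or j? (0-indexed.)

j

i=0 j=0: 21>3, j++
i=0 j=1: 21>5, j++
i=0 j=2: 21>6, j++
i=0 j=3: 21>14, j++
i=0 j=4: 21>18, j++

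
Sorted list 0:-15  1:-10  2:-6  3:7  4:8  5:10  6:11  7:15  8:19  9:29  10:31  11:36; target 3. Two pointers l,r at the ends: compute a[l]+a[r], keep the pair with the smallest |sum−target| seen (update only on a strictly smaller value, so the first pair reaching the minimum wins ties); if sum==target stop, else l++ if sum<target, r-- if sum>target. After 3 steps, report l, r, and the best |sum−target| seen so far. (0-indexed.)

[0,11] -15+36=21 d=18 * → r--
[0,10] -15+31=16 d=13 * → r--
[0,9] -15+29=14 d=11 * → r--

l=0, r=8, best |Δ|=11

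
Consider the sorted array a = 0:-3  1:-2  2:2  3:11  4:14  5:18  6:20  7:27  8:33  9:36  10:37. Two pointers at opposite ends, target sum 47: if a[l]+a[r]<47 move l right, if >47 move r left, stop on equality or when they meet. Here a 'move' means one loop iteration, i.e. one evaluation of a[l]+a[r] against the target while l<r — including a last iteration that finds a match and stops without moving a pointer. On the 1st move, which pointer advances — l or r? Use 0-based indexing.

l

[0,10] -3+37=34 <47 → l++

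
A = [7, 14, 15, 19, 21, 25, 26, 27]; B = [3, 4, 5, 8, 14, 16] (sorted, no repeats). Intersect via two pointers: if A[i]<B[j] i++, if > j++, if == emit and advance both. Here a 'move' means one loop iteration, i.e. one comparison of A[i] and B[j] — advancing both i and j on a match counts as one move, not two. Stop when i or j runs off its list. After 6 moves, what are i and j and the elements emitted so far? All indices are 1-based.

i=1 j=1: 7>3, j++
i=1 j=2: 7>4, j++
i=1 j=3: 7>5, j++
i=1 j=4: 7<8, i++
i=2 j=4: 14>8, j++
i=2 j=5: 14==14 emit, i++,j++

i=3, j=6, emitted=[14]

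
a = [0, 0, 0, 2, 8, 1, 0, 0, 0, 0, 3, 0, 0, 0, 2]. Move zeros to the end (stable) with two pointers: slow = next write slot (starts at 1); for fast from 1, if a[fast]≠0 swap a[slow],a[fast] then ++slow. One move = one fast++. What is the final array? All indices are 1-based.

slow=1 fast=1: a[fast]=0, fast++
slow=1 fast=2: a[fast]=0, fast++
slow=1 fast=3: a[fast]=0, fast++
slow=1 fast=4: a[fast]=2≠0 swap→a[1]=2, slow++,fast++
slow=2 fast=5: a[fast]=8≠0 swap→a[2]=8, slow++,fast++
slow=3 fast=6: a[fast]=1≠0 swap→a[3]=1, slow++,fast++
slow=4 fast=7: a[fast]=0, fast++
slow=4 fast=8: a[fast]=0, fast++
slow=4 fast=9: a[fast]=0, fast++
slow=4 fast=10: a[fast]=0, fast++
slow=4 fast=11: a[fast]=3≠0 swap→a[4]=3, slow++,fast++
slow=5 fast=12: a[fast]=0, fast++
slow=5 fast=13: a[fast]=0, fast++
slow=5 fast=14: a[fast]=0, fast++
slow=5 fast=15: a[fast]=2≠0 swap→a[5]=2, slow++,fast++

[2, 8, 1, 3, 2, 0, 0, 0, 0, 0, 0, 0, 0, 0, 0]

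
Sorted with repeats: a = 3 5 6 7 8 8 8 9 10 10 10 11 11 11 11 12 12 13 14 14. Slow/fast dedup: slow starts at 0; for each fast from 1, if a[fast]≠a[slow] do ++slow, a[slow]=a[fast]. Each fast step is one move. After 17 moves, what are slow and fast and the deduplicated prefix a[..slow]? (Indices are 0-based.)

(s=0,f=1) a[fast]=5≠a[slow]=3 write a[1]=5 → slow++,fast++
(s=1,f=2) a[fast]=6≠a[slow]=5 write a[2]=6 → slow++,fast++
(s=2,f=3) a[fast]=7≠a[slow]=6 write a[3]=7 → slow++,fast++
(s=3,f=4) a[fast]=8≠a[slow]=7 write a[4]=8 → slow++,fast++
(s=4,f=5) a[fast]=8=a[slow] dup → fast++
(s=4,f=6) a[fast]=8=a[slow] dup → fast++
(s=4,f=7) a[fast]=9≠a[slow]=8 write a[5]=9 → slow++,fast++
(s=5,f=8) a[fast]=10≠a[slow]=9 write a[6]=10 → slow++,fast++
(s=6,f=9) a[fast]=10=a[slow] dup → fast++
(s=6,f=10) a[fast]=10=a[slow] dup → fast++
(s=6,f=11) a[fast]=11≠a[slow]=10 write a[7]=11 → slow++,fast++
(s=7,f=12) a[fast]=11=a[slow] dup → fast++
(s=7,f=13) a[fast]=11=a[slow] dup → fast++
(s=7,f=14) a[fast]=11=a[slow] dup → fast++
(s=7,f=15) a[fast]=12≠a[slow]=11 write a[8]=12 → slow++,fast++
(s=8,f=16) a[fast]=12=a[slow] dup → fast++
(s=8,f=17) a[fast]=13≠a[slow]=12 write a[9]=13 → slow++,fast++

slow=9, fast=18, prefix=[3, 5, 6, 7, 8, 9, 10, 11, 12, 13]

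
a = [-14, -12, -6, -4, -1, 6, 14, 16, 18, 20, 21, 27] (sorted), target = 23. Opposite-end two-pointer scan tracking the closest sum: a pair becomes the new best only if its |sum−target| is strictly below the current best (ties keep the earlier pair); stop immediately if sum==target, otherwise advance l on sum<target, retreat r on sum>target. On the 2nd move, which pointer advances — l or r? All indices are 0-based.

l=0 r=11: -14+27=13 d=10 *, l++
l=1 r=11: -12+27=15 d=8 *, l++

l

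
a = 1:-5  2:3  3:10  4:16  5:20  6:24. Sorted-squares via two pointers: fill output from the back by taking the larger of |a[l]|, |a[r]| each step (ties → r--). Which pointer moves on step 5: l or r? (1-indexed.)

l

[1,6] |-5|<=|24| out[6]=576 → r--
[1,5] |-5|<=|20| out[5]=400 → r--
[1,4] |-5|<=|16| out[4]=256 → r--
[1,3] |-5|<=|10| out[3]=100 → r--
[1,2] |-5|>|3| out[2]=25 → l++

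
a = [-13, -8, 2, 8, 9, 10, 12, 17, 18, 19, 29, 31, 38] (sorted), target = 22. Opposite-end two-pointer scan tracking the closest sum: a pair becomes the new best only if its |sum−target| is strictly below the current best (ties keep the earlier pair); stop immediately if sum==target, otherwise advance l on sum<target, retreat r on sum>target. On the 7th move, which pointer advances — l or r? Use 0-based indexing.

[0,12] -13+38=25 d=3 * → r--
[0,11] -13+31=18 d=4 → l++
[1,11] -8+31=23 d=1 * → r--
[1,10] -8+29=21 d=1 → l++
[2,10] 2+29=31 d=9 → r--
[2,9] 2+19=21 d=1 → l++
[3,9] 8+19=27 d=5 → r--

r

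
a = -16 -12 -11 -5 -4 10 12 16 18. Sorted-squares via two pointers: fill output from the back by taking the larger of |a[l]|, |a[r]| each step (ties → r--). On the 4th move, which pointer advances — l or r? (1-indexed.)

l=1 r=9: |-16|<=|18| out[9]=324, r--
l=1 r=8: |-16|<=|16| out[8]=256, r--
l=1 r=7: |-16|>|12| out[7]=256, l++
l=2 r=7: |-12|<=|12| out[6]=144, r--

r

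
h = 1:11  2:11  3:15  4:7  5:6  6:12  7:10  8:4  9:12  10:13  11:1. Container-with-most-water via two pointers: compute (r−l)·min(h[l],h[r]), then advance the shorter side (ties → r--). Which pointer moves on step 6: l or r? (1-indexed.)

[1,11] min(11,1)*10=10 best=10 * → r--
[1,10] min(11,13)*9=99 best=99 * → l++
[2,10] min(11,13)*8=88 best=99 → l++
[3,10] min(15,13)*7=91 best=99 → r--
[3,9] min(15,12)*6=72 best=99 → r--
[3,8] min(15,4)*5=20 best=99 → r--

r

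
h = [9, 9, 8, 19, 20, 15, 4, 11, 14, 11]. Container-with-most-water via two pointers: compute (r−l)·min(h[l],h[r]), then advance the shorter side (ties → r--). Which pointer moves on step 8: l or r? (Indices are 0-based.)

r

l=0 r=9: min(9,11)*9=81 best=81 *, l++
l=1 r=9: min(9,11)*8=72 best=81, l++
l=2 r=9: min(8,11)*7=56 best=81, l++
l=3 r=9: min(19,11)*6=66 best=81, r--
l=3 r=8: min(19,14)*5=70 best=81, r--
l=3 r=7: min(19,11)*4=44 best=81, r--
l=3 r=6: min(19,4)*3=12 best=81, r--
l=3 r=5: min(19,15)*2=30 best=81, r--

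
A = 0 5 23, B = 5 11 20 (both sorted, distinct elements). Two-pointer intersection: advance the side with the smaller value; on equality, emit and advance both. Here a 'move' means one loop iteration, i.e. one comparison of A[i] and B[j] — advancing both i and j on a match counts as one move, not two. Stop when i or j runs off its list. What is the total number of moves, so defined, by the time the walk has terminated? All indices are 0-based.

4 moves

i=0 j=0: 0<5, i++
i=1 j=0: 5==5 emit, i++,j++
i=2 j=1: 23>11, j++
i=2 j=2: 23>20, j++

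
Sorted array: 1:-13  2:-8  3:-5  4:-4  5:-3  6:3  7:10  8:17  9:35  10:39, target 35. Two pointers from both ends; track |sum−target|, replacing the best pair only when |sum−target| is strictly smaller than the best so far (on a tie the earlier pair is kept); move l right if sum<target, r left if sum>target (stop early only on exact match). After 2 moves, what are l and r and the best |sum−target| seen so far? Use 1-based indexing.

[1,10] -13+39=26 d=9 * → l++
[2,10] -8+39=31 d=4 * → l++

l=3, r=10, best |Δ|=4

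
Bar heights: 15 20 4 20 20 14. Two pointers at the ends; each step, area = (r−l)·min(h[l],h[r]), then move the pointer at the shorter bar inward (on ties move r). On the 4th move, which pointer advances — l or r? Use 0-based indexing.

[0,5] min(15,14)*5=70 best=70 * → r--
[0,4] min(15,20)*4=60 best=70 → l++
[1,4] min(20,20)*3=60 best=70 → r--
[1,3] min(20,20)*2=40 best=70 → r--

r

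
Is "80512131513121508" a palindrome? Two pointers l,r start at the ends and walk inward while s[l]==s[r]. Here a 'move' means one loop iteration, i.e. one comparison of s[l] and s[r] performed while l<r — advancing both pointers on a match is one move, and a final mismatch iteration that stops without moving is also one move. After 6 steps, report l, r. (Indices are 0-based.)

l=0 r=16: '8'=='8', l++,r--
l=1 r=15: '0'=='0', l++,r--
l=2 r=14: '5'=='5', l++,r--
l=3 r=13: '1'=='1', l++,r--
l=4 r=12: '2'=='2', l++,r--
l=5 r=11: '1'=='1', l++,r--

l=6, r=10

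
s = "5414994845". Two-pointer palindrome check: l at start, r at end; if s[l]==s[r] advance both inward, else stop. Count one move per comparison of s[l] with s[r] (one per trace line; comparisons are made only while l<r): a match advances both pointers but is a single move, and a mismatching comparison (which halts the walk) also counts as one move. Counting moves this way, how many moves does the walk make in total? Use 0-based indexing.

3 moves

[0,9] '5'=='5' → l++,r--
[1,8] '4'=='4' → l++,r--
[2,7] '1'!='8' → stop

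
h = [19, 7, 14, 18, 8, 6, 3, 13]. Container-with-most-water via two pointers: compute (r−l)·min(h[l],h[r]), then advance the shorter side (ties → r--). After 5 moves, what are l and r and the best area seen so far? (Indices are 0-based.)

l=0, r=2, best area=91

[0,7] min(19,13)*7=91 best=91 * → r--
[0,6] min(19,3)*6=18 best=91 → r--
[0,5] min(19,6)*5=30 best=91 → r--
[0,4] min(19,8)*4=32 best=91 → r--
[0,3] min(19,18)*3=54 best=91 → r--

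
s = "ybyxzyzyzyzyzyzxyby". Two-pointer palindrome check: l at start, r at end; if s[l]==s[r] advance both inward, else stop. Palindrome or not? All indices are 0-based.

l=0 r=18: 'y'=='y', l++,r--
l=1 r=17: 'b'=='b', l++,r--
l=2 r=16: 'y'=='y', l++,r--
l=3 r=15: 'x'=='x', l++,r--
l=4 r=14: 'z'=='z', l++,r--
l=5 r=13: 'y'=='y', l++,r--
l=6 r=12: 'z'=='z', l++,r--
l=7 r=11: 'y'=='y', l++,r--
l=8 r=10: 'z'=='z', l++,r--

palindrome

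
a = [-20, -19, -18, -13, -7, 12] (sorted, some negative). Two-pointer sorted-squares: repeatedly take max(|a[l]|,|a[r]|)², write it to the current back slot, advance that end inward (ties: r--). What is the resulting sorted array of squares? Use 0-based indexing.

[49, 144, 169, 324, 361, 400]

l=0 r=5: |-20|>|12| out[5]=400, l++
l=1 r=5: |-19|>|12| out[4]=361, l++
l=2 r=5: |-18|>|12| out[3]=324, l++
l=3 r=5: |-13|>|12| out[2]=169, l++
l=4 r=5: |-7|<=|12| out[1]=144, r--
l=4 r=4: |-7|<=|-7| out[0]=49, r--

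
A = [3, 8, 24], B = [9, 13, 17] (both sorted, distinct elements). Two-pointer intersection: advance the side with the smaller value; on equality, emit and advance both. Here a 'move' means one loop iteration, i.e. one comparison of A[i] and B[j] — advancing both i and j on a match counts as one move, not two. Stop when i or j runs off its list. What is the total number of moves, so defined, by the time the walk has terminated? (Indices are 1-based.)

5 moves

[i=1,j=1] 3<9 → i++
[i=2,j=1] 8<9 → i++
[i=3,j=1] 24>9 → j++
[i=3,j=2] 24>13 → j++
[i=3,j=3] 24>17 → j++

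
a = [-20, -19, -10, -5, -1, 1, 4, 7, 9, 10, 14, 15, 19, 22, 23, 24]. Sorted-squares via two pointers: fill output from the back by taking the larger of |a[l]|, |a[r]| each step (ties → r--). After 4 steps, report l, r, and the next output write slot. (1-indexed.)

l=2, r=13, next write slot=12

[1,16] |-20|<=|24| out[16]=576 → r--
[1,15] |-20|<=|23| out[15]=529 → r--
[1,14] |-20|<=|22| out[14]=484 → r--
[1,13] |-20|>|19| out[13]=400 → l++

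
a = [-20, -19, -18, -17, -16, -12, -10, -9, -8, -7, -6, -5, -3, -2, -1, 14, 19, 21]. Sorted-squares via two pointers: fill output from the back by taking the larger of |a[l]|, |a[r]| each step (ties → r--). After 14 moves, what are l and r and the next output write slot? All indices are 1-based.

l=12, r=15, next write slot=4

[1,18] |-20|<=|21| out[18]=441 → r--
[1,17] |-20|>|19| out[17]=400 → l++
[2,17] |-19|<=|19| out[16]=361 → r--
[2,16] |-19|>|14| out[15]=361 → l++
[3,16] |-18|>|14| out[14]=324 → l++
[4,16] |-17|>|14| out[13]=289 → l++
[5,16] |-16|>|14| out[12]=256 → l++
[6,16] |-12|<=|14| out[11]=196 → r--
[6,15] |-12|>|-1| out[10]=144 → l++
[7,15] |-10|>|-1| out[9]=100 → l++
[8,15] |-9|>|-1| out[8]=81 → l++
[9,15] |-8|>|-1| out[7]=64 → l++
[10,15] |-7|>|-1| out[6]=49 → l++
[11,15] |-6|>|-1| out[5]=36 → l++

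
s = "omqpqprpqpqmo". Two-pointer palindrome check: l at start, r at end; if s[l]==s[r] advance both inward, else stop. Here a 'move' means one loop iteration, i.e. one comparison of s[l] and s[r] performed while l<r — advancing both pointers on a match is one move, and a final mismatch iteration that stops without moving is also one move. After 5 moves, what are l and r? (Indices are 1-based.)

l=6, r=8

[1,13] 'o'=='o' → l++,r--
[2,12] 'm'=='m' → l++,r--
[3,11] 'q'=='q' → l++,r--
[4,10] 'p'=='p' → l++,r--
[5,9] 'q'=='q' → l++,r--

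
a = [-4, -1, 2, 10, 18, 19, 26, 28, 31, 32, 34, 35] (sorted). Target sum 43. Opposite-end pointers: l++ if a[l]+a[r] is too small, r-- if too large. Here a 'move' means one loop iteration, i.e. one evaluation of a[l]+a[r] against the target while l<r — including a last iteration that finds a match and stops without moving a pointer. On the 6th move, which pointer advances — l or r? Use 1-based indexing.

[1,12] -4+35=31 <43 → l++
[2,12] -1+35=34 <43 → l++
[3,12] 2+35=37 <43 → l++
[4,12] 10+35=45 >43 → r--
[4,11] 10+34=44 >43 → r--
[4,10] 10+32=42 <43 → l++

l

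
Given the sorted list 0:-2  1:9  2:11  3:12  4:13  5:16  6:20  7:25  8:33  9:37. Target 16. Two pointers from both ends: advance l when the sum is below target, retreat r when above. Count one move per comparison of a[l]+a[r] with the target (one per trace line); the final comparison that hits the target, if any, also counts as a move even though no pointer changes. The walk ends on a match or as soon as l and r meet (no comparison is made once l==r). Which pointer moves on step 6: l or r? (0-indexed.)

l=0 r=9: -2+37=35 >16, r--
l=0 r=8: -2+33=31 >16, r--
l=0 r=7: -2+25=23 >16, r--
l=0 r=6: -2+20=18 >16, r--
l=0 r=5: -2+16=14 <16, l++
l=1 r=5: 9+16=25 >16, r--

r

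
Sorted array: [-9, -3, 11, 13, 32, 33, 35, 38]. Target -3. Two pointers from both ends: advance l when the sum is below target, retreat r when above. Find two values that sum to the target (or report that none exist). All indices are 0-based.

no pair

[0,7] -9+38=29 >-3 → r--
[0,6] -9+35=26 >-3 → r--
[0,5] -9+33=24 >-3 → r--
[0,4] -9+32=23 >-3 → r--
[0,3] -9+13=4 >-3 → r--
[0,2] -9+11=2 >-3 → r--
[0,1] -9+-3=-12 <-3 → l++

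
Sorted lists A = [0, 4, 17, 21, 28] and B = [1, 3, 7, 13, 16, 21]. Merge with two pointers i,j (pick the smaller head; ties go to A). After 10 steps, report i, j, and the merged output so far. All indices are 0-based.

i=0 j=0: A[i]=0<=B[j]=1 take 0, i++
i=1 j=0: A[i]=4>B[j]=1 take 1, j++
i=1 j=1: A[i]=4>B[j]=3 take 3, j++
i=1 j=2: A[i]=4<=B[j]=7 take 4, i++
i=2 j=2: A[i]=17>B[j]=7 take 7, j++
i=2 j=3: A[i]=17>B[j]=13 take 13, j++
i=2 j=4: A[i]=17>B[j]=16 take 16, j++
i=2 j=5: A[i]=17<=B[j]=21 take 17, i++
i=3 j=5: A[i]=21<=B[j]=21 take 21, i++
i=4 j=5: A[i]=28>B[j]=21 take 21, j++

i=4, j=6, merged so far=[0, 1, 3, 4, 7, 13, 16, 17, 21, 21]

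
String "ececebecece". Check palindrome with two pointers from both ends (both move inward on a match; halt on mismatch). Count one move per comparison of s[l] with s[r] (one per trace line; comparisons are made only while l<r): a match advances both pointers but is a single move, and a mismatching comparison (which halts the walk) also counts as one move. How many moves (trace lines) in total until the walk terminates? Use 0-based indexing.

[0,10] 'e'=='e' → l++,r--
[1,9] 'c'=='c' → l++,r--
[2,8] 'e'=='e' → l++,r--
[3,7] 'c'=='c' → l++,r--
[4,6] 'e'=='e' → l++,r--

5 moves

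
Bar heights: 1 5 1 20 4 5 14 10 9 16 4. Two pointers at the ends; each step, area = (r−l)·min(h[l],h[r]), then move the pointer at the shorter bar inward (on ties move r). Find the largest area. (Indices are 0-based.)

max area = 96

[0,10] min(1,4)*10=10 best=10 * → l++
[1,10] min(5,4)*9=36 best=36 * → r--
[1,9] min(5,16)*8=40 best=40 * → l++
[2,9] min(1,16)*7=7 best=40 → l++
[3,9] min(20,16)*6=96 best=96 * → r--
[3,8] min(20,9)*5=45 best=96 → r--
[3,7] min(20,10)*4=40 best=96 → r--
[3,6] min(20,14)*3=42 best=96 → r--
[3,5] min(20,5)*2=10 best=96 → r--
[3,4] min(20,4)*1=4 best=96 → r--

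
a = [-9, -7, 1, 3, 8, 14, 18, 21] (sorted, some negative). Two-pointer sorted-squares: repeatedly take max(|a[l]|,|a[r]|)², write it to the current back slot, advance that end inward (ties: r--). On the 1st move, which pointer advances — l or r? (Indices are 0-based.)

l=0 r=7: |-9|<=|21| out[7]=441, r--

r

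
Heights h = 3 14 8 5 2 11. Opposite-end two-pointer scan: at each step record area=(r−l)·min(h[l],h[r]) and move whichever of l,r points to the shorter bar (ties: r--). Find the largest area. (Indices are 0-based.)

l=0 r=5: min(3,11)*5=15 best=15 *, l++
l=1 r=5: min(14,11)*4=44 best=44 *, r--
l=1 r=4: min(14,2)*3=6 best=44, r--
l=1 r=3: min(14,5)*2=10 best=44, r--
l=1 r=2: min(14,8)*1=8 best=44, r--

max area = 44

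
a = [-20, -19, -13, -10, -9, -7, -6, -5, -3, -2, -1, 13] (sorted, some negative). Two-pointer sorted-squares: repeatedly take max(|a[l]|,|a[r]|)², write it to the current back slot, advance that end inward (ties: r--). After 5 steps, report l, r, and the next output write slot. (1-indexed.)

l=1 r=12: |-20|>|13| out[12]=400, l++
l=2 r=12: |-19|>|13| out[11]=361, l++
l=3 r=12: |-13|<=|13| out[10]=169, r--
l=3 r=11: |-13|>|-1| out[9]=169, l++
l=4 r=11: |-10|>|-1| out[8]=100, l++

l=5, r=11, next write slot=7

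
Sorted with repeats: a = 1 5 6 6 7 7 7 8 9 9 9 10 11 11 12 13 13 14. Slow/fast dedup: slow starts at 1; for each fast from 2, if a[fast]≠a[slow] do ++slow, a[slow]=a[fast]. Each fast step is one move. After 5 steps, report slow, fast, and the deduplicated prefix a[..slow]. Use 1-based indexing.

slow=4, fast=7, prefix=[1, 5, 6, 7]

slow=1 fast=2: a[fast]=5≠a[slow]=1 write a[2]=5, slow++,fast++
slow=2 fast=3: a[fast]=6≠a[slow]=5 write a[3]=6, slow++,fast++
slow=3 fast=4: a[fast]=6=a[slow] dup, fast++
slow=3 fast=5: a[fast]=7≠a[slow]=6 write a[4]=7, slow++,fast++
slow=4 fast=6: a[fast]=7=a[slow] dup, fast++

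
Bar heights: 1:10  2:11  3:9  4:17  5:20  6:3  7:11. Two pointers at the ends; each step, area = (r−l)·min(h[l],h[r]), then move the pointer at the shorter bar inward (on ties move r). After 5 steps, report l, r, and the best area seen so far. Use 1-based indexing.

l=4, r=5, best area=60

[1,7] min(10,11)*6=60 best=60 * → l++
[2,7] min(11,11)*5=55 best=60 → r--
[2,6] min(11,3)*4=12 best=60 → r--
[2,5] min(11,20)*3=33 best=60 → l++
[3,5] min(9,20)*2=18 best=60 → l++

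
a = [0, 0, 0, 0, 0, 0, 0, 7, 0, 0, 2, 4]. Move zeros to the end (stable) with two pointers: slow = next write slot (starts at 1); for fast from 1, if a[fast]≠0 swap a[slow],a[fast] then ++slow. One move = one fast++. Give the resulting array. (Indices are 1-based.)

[7, 2, 4, 0, 0, 0, 0, 0, 0, 0, 0, 0]

(s=1,f=1) a[fast]=0 → fast++
(s=1,f=2) a[fast]=0 → fast++
(s=1,f=3) a[fast]=0 → fast++
(s=1,f=4) a[fast]=0 → fast++
(s=1,f=5) a[fast]=0 → fast++
(s=1,f=6) a[fast]=0 → fast++
(s=1,f=7) a[fast]=0 → fast++
(s=1,f=8) a[fast]=7≠0 swap→a[1]=7 → slow++,fast++
(s=2,f=9) a[fast]=0 → fast++
(s=2,f=10) a[fast]=0 → fast++
(s=2,f=11) a[fast]=2≠0 swap→a[2]=2 → slow++,fast++
(s=3,f=12) a[fast]=4≠0 swap→a[3]=4 → slow++,fast++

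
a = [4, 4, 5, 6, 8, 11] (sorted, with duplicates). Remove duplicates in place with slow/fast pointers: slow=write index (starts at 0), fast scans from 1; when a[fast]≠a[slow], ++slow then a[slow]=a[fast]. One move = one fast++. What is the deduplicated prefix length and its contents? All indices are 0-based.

length 5; prefix = [4, 5, 6, 8, 11]

slow=0 fast=1: a[fast]=4=a[slow] dup, fast++
slow=0 fast=2: a[fast]=5≠a[slow]=4 write a[1]=5, slow++,fast++
slow=1 fast=3: a[fast]=6≠a[slow]=5 write a[2]=6, slow++,fast++
slow=2 fast=4: a[fast]=8≠a[slow]=6 write a[3]=8, slow++,fast++
slow=3 fast=5: a[fast]=11≠a[slow]=8 write a[4]=11, slow++,fast++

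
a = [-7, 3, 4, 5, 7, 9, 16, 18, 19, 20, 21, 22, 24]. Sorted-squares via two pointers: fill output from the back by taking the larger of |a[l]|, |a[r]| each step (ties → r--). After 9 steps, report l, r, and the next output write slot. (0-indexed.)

l=0 r=12: |-7|<=|24| out[12]=576, r--
l=0 r=11: |-7|<=|22| out[11]=484, r--
l=0 r=10: |-7|<=|21| out[10]=441, r--
l=0 r=9: |-7|<=|20| out[9]=400, r--
l=0 r=8: |-7|<=|19| out[8]=361, r--
l=0 r=7: |-7|<=|18| out[7]=324, r--
l=0 r=6: |-7|<=|16| out[6]=256, r--
l=0 r=5: |-7|<=|9| out[5]=81, r--
l=0 r=4: |-7|<=|7| out[4]=49, r--

l=0, r=3, next write slot=3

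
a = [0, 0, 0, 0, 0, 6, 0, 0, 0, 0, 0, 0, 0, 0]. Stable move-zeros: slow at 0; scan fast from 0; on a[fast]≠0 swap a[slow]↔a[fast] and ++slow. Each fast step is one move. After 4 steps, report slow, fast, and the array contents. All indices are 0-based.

slow=0, fast=4, a=[0, 0, 0, 0, 0, 6, 0, 0, 0, 0, 0, 0, 0, 0]

(s=0,f=0) a[fast]=0 → fast++
(s=0,f=1) a[fast]=0 → fast++
(s=0,f=2) a[fast]=0 → fast++
(s=0,f=3) a[fast]=0 → fast++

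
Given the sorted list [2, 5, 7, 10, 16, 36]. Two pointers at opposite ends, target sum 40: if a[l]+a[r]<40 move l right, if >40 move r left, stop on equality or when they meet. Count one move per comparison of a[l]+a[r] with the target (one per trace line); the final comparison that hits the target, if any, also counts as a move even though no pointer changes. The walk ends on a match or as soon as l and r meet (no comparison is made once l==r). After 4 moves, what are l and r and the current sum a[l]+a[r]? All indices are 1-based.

l=1 r=6: 2+36=38 <40, l++
l=2 r=6: 5+36=41 >40, r--
l=2 r=5: 5+16=21 <40, l++
l=3 r=5: 7+16=23 <40, l++

l=4, r=5, sum=26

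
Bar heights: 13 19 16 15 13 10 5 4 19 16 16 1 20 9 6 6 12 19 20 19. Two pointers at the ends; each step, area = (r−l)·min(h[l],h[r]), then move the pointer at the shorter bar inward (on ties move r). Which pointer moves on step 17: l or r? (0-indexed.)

r

[0,19] min(13,19)*19=247 best=247 * → l++
[1,19] min(19,19)*18=342 best=342 * → r--
[1,18] min(19,20)*17=323 best=342 → l++
[2,18] min(16,20)*16=256 best=342 → l++
[3,18] min(15,20)*15=225 best=342 → l++
[4,18] min(13,20)*14=182 best=342 → l++
[5,18] min(10,20)*13=130 best=342 → l++
[6,18] min(5,20)*12=60 best=342 → l++
[7,18] min(4,20)*11=44 best=342 → l++
[8,18] min(19,20)*10=190 best=342 → l++
[9,18] min(16,20)*9=144 best=342 → l++
[10,18] min(16,20)*8=128 best=342 → l++
[11,18] min(1,20)*7=7 best=342 → l++
[12,18] min(20,20)*6=120 best=342 → r--
[12,17] min(20,19)*5=95 best=342 → r--
[12,16] min(20,12)*4=48 best=342 → r--
[12,15] min(20,6)*3=18 best=342 → r--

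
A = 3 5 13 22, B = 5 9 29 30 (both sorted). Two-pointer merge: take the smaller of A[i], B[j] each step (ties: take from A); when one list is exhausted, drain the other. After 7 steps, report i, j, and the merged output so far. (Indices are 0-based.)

i=4, j=3, merged so far=[3, 5, 5, 9, 13, 22, 29]

[i=0,j=0] A[i]=3<=B[j]=5 take 3 → i++
[i=1,j=0] A[i]=5<=B[j]=5 take 5 → i++
[i=2,j=0] A[i]=13>B[j]=5 take 5 → j++
[i=2,j=1] A[i]=13>B[j]=9 take 9 → j++
[i=2,j=2] A[i]=13<=B[j]=29 take 13 → i++
[i=3,j=2] A[i]=22<=B[j]=29 take 22 → i++
[i=4,j=2] A done, take B[j]=29 → j++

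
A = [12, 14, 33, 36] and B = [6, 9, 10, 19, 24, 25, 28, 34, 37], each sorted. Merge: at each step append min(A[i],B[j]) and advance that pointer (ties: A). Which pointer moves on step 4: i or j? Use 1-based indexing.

[i=1,j=1] A[i]=12>B[j]=6 take 6 → j++
[i=1,j=2] A[i]=12>B[j]=9 take 9 → j++
[i=1,j=3] A[i]=12>B[j]=10 take 10 → j++
[i=1,j=4] A[i]=12<=B[j]=19 take 12 → i++

i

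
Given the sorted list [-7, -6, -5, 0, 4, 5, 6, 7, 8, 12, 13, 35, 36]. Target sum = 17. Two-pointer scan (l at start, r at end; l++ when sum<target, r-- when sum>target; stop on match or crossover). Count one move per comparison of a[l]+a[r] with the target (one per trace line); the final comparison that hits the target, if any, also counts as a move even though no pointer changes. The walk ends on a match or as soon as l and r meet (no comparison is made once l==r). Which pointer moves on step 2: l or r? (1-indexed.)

[1,13] -7+36=29 >17 → r--
[1,12] -7+35=28 >17 → r--

r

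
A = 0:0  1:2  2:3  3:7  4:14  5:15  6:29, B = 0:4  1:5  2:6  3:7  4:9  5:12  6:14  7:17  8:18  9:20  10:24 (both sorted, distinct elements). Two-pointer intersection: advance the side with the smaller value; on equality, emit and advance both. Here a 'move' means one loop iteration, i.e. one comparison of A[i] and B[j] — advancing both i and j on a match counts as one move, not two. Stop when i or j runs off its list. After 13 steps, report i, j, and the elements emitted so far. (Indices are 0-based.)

i=6, j=9, emitted=[7, 14]

[i=0,j=0] 0<4 → i++
[i=1,j=0] 2<4 → i++
[i=2,j=0] 3<4 → i++
[i=3,j=0] 7>4 → j++
[i=3,j=1] 7>5 → j++
[i=3,j=2] 7>6 → j++
[i=3,j=3] 7==7 emit → i++,j++
[i=4,j=4] 14>9 → j++
[i=4,j=5] 14>12 → j++
[i=4,j=6] 14==14 emit → i++,j++
[i=5,j=7] 15<17 → i++
[i=6,j=7] 29>17 → j++
[i=6,j=8] 29>18 → j++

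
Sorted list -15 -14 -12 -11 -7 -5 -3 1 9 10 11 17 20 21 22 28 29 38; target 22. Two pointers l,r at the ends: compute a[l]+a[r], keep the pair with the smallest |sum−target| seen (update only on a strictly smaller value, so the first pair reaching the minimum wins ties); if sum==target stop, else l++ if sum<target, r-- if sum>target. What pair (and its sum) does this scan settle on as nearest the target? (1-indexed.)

[1,18] -15+38=23 d=1 * → r--
[1,17] -15+29=14 d=8 → l++
[2,17] -14+29=15 d=7 → l++
[3,17] -12+29=17 d=5 → l++
[4,17] -11+29=18 d=4 → l++
[5,17] -7+29=22 d=0 * → stop

pair (-7, 29) with sum 22 (|Δ|=0)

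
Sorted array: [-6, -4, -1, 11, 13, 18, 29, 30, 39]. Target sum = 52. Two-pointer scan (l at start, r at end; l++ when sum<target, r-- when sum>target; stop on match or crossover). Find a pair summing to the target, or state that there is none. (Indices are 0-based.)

[0,8] -6+39=33 <52 → l++
[1,8] -4+39=35 <52 → l++
[2,8] -1+39=38 <52 → l++
[3,8] 11+39=50 <52 → l++
[4,8] 13+39=52 → found

(13, 39)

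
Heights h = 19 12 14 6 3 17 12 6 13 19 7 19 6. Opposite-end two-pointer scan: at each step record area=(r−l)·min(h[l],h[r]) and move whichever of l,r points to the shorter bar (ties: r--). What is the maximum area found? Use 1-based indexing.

max area = 209

l=1 r=13: min(19,6)*12=72 best=72 *, r--
l=1 r=12: min(19,19)*11=209 best=209 *, r--
l=1 r=11: min(19,7)*10=70 best=209, r--
l=1 r=10: min(19,19)*9=171 best=209, r--
l=1 r=9: min(19,13)*8=104 best=209, r--
l=1 r=8: min(19,6)*7=42 best=209, r--
l=1 r=7: min(19,12)*6=72 best=209, r--
l=1 r=6: min(19,17)*5=85 best=209, r--
l=1 r=5: min(19,3)*4=12 best=209, r--
l=1 r=4: min(19,6)*3=18 best=209, r--
l=1 r=3: min(19,14)*2=28 best=209, r--
l=1 r=2: min(19,12)*1=12 best=209, r--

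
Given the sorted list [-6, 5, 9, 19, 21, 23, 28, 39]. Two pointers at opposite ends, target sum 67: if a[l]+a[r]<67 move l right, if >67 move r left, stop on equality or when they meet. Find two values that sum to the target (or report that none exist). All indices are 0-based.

[0,7] -6+39=33 <67 → l++
[1,7] 5+39=44 <67 → l++
[2,7] 9+39=48 <67 → l++
[3,7] 19+39=58 <67 → l++
[4,7] 21+39=60 <67 → l++
[5,7] 23+39=62 <67 → l++
[6,7] 28+39=67 → found

(28, 39)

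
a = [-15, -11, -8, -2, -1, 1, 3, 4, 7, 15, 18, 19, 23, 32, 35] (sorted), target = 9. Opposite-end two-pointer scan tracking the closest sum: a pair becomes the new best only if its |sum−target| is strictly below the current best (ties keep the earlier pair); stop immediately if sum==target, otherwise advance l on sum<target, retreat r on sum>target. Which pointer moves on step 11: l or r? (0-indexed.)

l=0 r=14: -15+35=20 d=11 *, r--
l=0 r=13: -15+32=17 d=8 *, r--
l=0 r=12: -15+23=8 d=1 *, l++
l=1 r=12: -11+23=12 d=3, r--
l=1 r=11: -11+19=8 d=1, l++
l=2 r=11: -8+19=11 d=2, r--
l=2 r=10: -8+18=10 d=1, r--
l=2 r=9: -8+15=7 d=2, l++
l=3 r=9: -2+15=13 d=4, r--
l=3 r=8: -2+7=5 d=4, l++
l=4 r=8: -1+7=6 d=3, l++

l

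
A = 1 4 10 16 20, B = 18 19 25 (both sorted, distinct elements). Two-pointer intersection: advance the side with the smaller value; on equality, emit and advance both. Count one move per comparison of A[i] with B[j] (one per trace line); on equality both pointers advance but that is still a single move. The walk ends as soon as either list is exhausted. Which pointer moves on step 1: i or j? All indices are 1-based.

[i=1,j=1] 1<18 → i++

i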